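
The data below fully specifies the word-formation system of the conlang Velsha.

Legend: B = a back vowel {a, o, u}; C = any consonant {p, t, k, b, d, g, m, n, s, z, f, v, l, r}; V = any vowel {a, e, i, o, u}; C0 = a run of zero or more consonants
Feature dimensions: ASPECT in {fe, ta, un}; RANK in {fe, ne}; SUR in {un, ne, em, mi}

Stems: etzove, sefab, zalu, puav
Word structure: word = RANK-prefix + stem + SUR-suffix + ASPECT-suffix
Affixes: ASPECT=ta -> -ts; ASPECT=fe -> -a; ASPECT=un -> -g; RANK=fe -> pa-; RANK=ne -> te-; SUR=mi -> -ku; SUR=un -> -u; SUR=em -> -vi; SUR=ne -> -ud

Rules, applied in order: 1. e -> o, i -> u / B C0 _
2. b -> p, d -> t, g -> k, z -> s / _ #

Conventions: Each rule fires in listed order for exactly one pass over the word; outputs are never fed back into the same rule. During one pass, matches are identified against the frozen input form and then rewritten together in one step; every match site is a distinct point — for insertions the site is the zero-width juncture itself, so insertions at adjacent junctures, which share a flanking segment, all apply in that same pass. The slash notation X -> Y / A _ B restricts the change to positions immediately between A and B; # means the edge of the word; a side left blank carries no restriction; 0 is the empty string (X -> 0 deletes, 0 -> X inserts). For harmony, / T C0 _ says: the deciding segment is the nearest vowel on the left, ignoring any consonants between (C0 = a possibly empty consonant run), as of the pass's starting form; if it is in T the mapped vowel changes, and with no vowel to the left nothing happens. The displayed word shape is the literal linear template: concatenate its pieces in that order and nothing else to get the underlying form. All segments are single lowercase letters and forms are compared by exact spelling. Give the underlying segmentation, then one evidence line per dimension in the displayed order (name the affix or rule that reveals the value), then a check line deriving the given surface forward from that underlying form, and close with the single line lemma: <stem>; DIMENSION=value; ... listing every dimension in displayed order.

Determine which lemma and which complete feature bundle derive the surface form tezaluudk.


underlying: te-zalu-ud-g
ASPECT=un - signalled by the affix -g
RANK=ne - signalled by the affix te-
SUR=ne - signalled by the affix -ud
check: tezaluudg -> tezaluudg -> tezaluudk
lemma: zalu; ASPECT=un; RANK=ne; SUR=ne


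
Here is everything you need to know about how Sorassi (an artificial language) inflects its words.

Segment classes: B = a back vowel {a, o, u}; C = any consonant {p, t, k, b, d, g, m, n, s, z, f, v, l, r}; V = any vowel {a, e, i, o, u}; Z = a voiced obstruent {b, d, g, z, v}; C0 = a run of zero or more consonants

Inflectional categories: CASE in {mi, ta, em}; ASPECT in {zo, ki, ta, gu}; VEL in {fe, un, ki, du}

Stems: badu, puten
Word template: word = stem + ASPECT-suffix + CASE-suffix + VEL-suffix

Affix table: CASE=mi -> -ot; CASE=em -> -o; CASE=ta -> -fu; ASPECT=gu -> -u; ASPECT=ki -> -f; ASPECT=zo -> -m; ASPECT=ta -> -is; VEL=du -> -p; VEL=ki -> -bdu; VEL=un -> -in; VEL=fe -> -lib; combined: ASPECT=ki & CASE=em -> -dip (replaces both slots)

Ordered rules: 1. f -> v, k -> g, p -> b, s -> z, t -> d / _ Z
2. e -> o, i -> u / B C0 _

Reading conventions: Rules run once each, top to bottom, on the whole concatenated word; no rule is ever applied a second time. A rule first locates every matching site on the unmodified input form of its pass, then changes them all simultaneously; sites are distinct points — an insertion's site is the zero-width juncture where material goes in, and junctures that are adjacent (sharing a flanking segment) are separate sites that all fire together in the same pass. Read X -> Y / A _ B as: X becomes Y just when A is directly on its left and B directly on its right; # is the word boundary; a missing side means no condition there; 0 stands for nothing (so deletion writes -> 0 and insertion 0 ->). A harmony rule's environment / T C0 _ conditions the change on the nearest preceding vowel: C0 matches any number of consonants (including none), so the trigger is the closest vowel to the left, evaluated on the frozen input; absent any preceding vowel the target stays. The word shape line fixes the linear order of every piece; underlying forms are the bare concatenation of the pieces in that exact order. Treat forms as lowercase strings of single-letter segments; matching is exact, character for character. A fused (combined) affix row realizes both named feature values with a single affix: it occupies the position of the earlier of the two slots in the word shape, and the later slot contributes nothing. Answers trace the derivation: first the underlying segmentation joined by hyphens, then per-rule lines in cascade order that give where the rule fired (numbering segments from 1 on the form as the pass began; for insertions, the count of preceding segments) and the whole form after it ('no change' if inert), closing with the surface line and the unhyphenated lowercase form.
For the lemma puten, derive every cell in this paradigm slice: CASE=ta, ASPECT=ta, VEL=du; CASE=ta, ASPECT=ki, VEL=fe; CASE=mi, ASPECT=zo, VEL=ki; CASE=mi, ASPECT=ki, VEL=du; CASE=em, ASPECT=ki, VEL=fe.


cell CASE=ta, ASPECT=ta, VEL=du:
underlying: puten-is-fu-p
1. f -> v, k -> g, p -> b, s -> z, t -> d / _ Z: no change
2. e -> o, i -> u / B C0 _: fires at position(s) 4: putonisfup
surface: putonisfup

cell CASE=ta, ASPECT=ki, VEL=fe:
underlying: puten-f-fu-lib
1. f -> v, k -> g, p -> b, s -> z, t -> d / _ Z: no change
2. e -> o, i -> u / B C0 _: fires at position(s) 4, 10: putonffulub
surface: putonffulub

cell CASE=mi, ASPECT=zo, VEL=ki:
underlying: puten-m-ot-bdu
1. f -> v, k -> g, p -> b, s -> z, t -> d / _ Z: fires at position(s) 8: putenmodbdu
2. e -> o, i -> u / B C0 _: fires at position(s) 4: putonmodbdu
surface: putonmodbdu

cell CASE=mi, ASPECT=ki, VEL=du:
underlying: puten-f-ot-p
1. f -> v, k -> g, p -> b, s -> z, t -> d / _ Z: no change
2. e -> o, i -> u / B C0 _: fires at position(s) 4: putonfotp
surface: putonfotp

cell CASE=em, ASPECT=ki, VEL=fe:
underlying: puten-dip-lib
1. f -> v, k -> g, p -> b, s -> z, t -> d / _ Z: no change
2. e -> o, i -> u / B C0 _: fires at position(s) 4: putondiplib
surface: putondiplib


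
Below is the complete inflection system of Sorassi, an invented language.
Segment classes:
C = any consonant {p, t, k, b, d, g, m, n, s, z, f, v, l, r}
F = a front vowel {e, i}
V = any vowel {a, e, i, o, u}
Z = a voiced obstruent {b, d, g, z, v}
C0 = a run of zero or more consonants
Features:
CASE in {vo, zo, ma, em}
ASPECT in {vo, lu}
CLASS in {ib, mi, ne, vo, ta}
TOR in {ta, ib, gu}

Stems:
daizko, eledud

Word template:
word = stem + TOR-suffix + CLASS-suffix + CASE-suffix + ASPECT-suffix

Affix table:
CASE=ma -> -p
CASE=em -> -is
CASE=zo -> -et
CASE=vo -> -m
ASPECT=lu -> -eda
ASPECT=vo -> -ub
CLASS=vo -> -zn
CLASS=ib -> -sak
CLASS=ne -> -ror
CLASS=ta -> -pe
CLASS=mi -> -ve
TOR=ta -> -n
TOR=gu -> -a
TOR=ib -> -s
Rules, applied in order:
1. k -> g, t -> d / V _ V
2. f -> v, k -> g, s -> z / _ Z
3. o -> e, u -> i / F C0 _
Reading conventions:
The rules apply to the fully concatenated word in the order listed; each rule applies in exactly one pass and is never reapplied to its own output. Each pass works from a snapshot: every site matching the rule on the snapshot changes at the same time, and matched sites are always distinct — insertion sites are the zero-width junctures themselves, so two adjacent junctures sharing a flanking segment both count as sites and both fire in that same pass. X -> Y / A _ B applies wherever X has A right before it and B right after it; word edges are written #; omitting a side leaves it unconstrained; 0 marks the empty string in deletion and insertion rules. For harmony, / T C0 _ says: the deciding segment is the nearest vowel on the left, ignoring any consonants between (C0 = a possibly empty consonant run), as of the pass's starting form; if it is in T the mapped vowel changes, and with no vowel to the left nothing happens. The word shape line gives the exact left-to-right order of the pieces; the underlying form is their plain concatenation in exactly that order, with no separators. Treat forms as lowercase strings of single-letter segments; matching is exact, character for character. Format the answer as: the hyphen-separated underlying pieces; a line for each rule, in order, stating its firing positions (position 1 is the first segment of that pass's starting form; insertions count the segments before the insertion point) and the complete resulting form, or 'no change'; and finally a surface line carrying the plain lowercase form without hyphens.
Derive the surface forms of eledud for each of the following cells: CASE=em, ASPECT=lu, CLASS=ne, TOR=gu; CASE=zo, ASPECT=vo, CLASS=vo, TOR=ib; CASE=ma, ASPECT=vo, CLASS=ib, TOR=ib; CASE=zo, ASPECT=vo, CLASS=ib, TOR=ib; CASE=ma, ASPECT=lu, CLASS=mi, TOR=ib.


cell CASE=em, ASPECT=lu, CLASS=ne, TOR=gu:
underlying: eledud-a-ror-is-eda
1. k -> g, t -> d / V _ V: no change
2. f -> v, k -> g, s -> z / _ Z: no change
3. o -> e, u -> i / F C0 _: fires at position(s) 5: eledidaroriseda
surface: eledidaroriseda

cell CASE=zo, ASPECT=vo, CLASS=vo, TOR=ib:
underlying: eledud-s-zn-et-ub
1. k -> g, t -> d / V _ V: fires at position(s) 11: eledudsznedub
2. f -> v, k -> g, s -> z / _ Z: fires at position(s) 7: eledudzznedub
3. o -> e, u -> i / F C0 _: fires at position(s) 5, 12: eledidzznedib
surface: eledidzznedib

cell CASE=ma, ASPECT=vo, CLASS=ib, TOR=ib:
underlying: eledud-s-sak-p-ub
1. k -> g, t -> d / V _ V: no change
2. f -> v, k -> g, s -> z / _ Z: no change
3. o -> e, u -> i / F C0 _: fires at position(s) 5: eledidssakpub
surface: eledidssakpub

cell CASE=zo, ASPECT=vo, CLASS=ib, TOR=ib:
underlying: eledud-s-sak-et-ub
1. k -> g, t -> d / V _ V: fires at position(s) 10, 12: eledudssagedub
2. f -> v, k -> g, s -> z / _ Z: no change
3. o -> e, u -> i / F C0 _: fires at position(s) 5, 13: eledidssagedib
surface: eledidssagedib

cell CASE=ma, ASPECT=lu, CLASS=mi, TOR=ib:
underlying: eledud-s-ve-p-eda
1. k -> g, t -> d / V _ V: no change
2. f -> v, k -> g, s -> z / _ Z: fires at position(s) 7: eledudzvepeda
3. o -> e, u -> i / F C0 _: fires at position(s) 5: eledidzvepeda
surface: eledidzvepeda


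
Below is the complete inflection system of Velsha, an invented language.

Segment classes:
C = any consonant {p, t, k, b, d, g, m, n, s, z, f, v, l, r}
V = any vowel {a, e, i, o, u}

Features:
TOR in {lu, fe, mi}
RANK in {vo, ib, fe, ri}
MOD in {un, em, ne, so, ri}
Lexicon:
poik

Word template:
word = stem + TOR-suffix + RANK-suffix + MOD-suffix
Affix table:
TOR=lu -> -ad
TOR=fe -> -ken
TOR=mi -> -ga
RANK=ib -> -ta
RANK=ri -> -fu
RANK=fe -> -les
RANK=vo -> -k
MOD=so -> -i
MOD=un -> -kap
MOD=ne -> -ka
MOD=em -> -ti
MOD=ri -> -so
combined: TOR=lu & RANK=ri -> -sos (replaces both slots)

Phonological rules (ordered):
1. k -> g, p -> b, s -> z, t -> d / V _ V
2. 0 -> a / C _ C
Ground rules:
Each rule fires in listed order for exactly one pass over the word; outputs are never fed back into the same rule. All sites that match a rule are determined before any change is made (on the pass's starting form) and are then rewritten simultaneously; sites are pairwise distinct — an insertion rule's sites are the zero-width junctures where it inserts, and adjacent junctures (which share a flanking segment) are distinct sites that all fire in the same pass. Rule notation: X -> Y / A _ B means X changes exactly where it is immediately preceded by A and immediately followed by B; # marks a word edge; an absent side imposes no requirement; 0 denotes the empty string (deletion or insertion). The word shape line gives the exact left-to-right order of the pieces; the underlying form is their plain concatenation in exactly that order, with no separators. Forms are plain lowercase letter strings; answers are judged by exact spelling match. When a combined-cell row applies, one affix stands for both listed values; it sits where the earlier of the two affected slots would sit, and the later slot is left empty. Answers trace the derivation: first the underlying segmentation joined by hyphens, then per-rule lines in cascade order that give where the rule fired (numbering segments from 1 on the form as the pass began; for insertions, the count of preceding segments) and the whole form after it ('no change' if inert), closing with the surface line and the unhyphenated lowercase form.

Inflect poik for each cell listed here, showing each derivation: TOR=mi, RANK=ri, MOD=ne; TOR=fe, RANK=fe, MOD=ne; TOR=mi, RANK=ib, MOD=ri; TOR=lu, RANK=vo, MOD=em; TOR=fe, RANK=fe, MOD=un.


cell TOR=mi, RANK=ri, MOD=ne:
underlying: poik-ga-fu-ka
1. k -> g, p -> b, s -> z, t -> d / V _ V: fires at position(s) 9: poikgafuga
2. 0 -> a / C _ C: inserts after position(s) 4: poikagafuga
surface: poikagafuga

cell TOR=fe, RANK=fe, MOD=ne:
underlying: poik-ken-les-ka
1. k -> g, p -> b, s -> z, t -> d / V _ V: no change
2. 0 -> a / C _ C: inserts after position(s) 4, 7, 10: poikakenalesaka
surface: poikakenalesaka

cell TOR=mi, RANK=ib, MOD=ri:
underlying: poik-ga-ta-so
1. k -> g, p -> b, s -> z, t -> d / V _ V: fires at position(s) 7, 9: poikgadazo
2. 0 -> a / C _ C: inserts after position(s) 4: poikagadazo
surface: poikagadazo

cell TOR=lu, RANK=vo, MOD=em:
underlying: poik-ad-k-ti
1. k -> g, p -> b, s -> z, t -> d / V _ V: fires at position(s) 4: poigadkti
2. 0 -> a / C _ C: inserts after position(s) 6, 7: poigadakati
surface: poigadakati

cell TOR=fe, RANK=fe, MOD=un:
underlying: poik-ken-les-kap
1. k -> g, p -> b, s -> z, t -> d / V _ V: no change
2. 0 -> a / C _ C: inserts after position(s) 4, 7, 10: poikakenalesakap
surface: poikakenalesakap


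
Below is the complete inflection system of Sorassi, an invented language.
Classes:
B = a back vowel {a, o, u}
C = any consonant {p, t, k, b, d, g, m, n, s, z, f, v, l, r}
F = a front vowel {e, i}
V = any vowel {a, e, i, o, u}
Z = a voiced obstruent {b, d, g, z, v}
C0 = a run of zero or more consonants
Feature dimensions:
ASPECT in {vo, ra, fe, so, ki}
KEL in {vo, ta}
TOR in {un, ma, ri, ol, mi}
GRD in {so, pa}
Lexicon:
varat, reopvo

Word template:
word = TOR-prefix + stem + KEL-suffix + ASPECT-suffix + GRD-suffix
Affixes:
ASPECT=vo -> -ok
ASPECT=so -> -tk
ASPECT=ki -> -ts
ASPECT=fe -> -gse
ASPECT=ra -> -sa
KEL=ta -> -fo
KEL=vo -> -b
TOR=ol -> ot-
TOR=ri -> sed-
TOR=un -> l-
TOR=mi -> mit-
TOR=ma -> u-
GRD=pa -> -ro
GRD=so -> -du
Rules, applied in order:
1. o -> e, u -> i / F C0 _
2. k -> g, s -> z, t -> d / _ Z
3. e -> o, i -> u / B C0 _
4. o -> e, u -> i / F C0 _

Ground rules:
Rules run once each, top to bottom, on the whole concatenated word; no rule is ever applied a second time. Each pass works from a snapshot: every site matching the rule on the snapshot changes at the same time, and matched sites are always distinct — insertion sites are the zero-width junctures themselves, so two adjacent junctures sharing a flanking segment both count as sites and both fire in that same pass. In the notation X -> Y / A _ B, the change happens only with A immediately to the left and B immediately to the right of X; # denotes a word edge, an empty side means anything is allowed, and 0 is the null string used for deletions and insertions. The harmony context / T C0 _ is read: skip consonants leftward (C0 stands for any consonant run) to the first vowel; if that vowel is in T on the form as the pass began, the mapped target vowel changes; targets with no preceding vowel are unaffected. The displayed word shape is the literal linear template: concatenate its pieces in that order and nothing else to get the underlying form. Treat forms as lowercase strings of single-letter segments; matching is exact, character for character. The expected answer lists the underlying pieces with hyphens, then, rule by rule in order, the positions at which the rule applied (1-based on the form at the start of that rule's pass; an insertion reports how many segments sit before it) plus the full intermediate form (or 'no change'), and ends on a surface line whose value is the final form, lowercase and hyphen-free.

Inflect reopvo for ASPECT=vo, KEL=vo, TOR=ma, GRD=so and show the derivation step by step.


underlying: u-reopvo-b-ok-du
1. o -> e, u -> i / F C0 _: fires at position(s) 4: ureepvobokdu
2. k -> g, s -> z, t -> d / _ Z: fires at position(s) 10: ureepvobogdu
3. e -> o, i -> u / B C0 _: fires at position(s) 3: uroepvobogdu
4. o -> e, u -> i / F C0 _: fires at position(s) 7: uroepvebogdu
surface: uroepvebogdu


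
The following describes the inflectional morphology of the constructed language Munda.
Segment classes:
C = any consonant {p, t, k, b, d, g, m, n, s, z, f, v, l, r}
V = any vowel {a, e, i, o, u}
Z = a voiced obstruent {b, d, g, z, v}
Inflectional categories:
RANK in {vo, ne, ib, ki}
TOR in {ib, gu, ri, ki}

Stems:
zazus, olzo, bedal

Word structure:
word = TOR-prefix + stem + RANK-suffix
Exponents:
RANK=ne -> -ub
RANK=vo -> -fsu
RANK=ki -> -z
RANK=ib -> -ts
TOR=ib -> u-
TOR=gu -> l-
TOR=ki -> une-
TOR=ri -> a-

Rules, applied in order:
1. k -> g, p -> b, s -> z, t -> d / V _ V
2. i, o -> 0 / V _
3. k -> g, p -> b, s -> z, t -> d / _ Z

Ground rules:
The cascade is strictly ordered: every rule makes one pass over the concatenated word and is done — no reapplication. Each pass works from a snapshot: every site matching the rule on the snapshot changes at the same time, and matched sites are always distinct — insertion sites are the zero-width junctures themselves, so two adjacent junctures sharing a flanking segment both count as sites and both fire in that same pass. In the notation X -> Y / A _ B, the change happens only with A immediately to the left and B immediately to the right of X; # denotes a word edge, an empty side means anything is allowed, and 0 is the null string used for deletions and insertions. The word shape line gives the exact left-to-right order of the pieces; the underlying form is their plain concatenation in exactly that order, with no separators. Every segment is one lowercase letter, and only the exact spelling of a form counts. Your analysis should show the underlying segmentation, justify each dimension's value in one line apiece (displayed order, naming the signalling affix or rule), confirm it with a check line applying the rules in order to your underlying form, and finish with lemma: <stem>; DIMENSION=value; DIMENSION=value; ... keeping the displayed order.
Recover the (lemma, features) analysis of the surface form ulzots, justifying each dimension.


underlying: u-olzo-ts
RANK=ib - signalled by the affix -ts
TOR=ib - signalled by the affix u-
check: uolzots -> uolzots -> ulzots -> ulzots
lemma: olzo; RANK=ib; TOR=ib


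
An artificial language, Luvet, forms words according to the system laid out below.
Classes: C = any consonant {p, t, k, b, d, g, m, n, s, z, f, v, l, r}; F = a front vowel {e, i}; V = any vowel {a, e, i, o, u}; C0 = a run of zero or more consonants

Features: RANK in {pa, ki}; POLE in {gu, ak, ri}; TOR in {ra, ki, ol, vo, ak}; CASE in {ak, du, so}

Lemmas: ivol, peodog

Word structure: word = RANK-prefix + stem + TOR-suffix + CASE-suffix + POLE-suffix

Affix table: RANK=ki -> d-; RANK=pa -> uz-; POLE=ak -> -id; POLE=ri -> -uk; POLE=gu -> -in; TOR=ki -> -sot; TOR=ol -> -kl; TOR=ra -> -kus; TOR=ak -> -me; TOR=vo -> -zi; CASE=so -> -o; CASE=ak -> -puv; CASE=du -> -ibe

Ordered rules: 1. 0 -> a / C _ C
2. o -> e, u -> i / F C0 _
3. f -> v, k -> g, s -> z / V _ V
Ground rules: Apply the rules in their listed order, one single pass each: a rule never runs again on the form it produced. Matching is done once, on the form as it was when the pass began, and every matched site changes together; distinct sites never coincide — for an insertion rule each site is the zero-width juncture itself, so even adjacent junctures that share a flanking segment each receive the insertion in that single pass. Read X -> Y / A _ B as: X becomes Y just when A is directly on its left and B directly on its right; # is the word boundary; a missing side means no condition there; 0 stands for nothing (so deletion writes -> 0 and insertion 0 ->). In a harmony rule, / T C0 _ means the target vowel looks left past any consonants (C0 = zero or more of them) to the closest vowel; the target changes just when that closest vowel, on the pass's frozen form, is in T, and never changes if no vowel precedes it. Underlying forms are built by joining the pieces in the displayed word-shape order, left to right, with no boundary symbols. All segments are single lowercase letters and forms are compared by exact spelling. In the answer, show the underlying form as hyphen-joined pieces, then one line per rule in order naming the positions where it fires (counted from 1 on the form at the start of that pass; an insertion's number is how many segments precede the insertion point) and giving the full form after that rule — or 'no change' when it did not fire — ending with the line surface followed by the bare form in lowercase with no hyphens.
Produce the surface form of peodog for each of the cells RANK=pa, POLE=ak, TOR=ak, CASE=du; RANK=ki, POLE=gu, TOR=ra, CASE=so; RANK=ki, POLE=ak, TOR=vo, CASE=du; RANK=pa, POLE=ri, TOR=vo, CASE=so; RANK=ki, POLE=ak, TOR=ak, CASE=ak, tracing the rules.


cell RANK=pa, POLE=ak, TOR=ak, CASE=du:
underlying: uz-peodog-me-ibe-id
1. 0 -> a / C _ C: inserts after position(s) 2, 8: uzapeodogameibeid
2. o -> e, u -> i / F C0 _: fires at position(s) 6: uzapeedogameibeid
3. f -> v, k -> g, s -> z / V _ V: no change
surface: uzapeedogameibeid

cell RANK=ki, POLE=gu, TOR=ra, CASE=so:
underlying: d-peodog-kus-o-in
1. 0 -> a / C _ C: inserts after position(s) 1, 7: dapeodogakusoin
2. o -> e, u -> i / F C0 _: fires at position(s) 5: dapeedogakusoin
3. f -> v, k -> g, s -> z / V _ V: fires at position(s) 10, 12: dapeedogaguzoin
surface: dapeedogaguzoin

cell RANK=ki, POLE=ak, TOR=vo, CASE=du:
underlying: d-peodog-zi-ibe-id
1. 0 -> a / C _ C: inserts after position(s) 1, 7: dapeodogaziibeid
2. o -> e, u -> i / F C0 _: fires at position(s) 5: dapeedogaziibeid
3. f -> v, k -> g, s -> z / V _ V: no change
surface: dapeedogaziibeid

cell RANK=pa, POLE=ri, TOR=vo, CASE=so:
underlying: uz-peodog-zi-o-uk
1. 0 -> a / C _ C: inserts after position(s) 2, 8: uzapeodogaziouk
2. o -> e, u -> i / F C0 _: fires at position(s) 6, 13: uzapeedogazieuk
3. f -> v, k -> g, s -> z / V _ V: no change
surface: uzapeedogazieuk

cell RANK=ki, POLE=ak, TOR=ak, CASE=ak:
underlying: d-peodog-me-puv-id
1. 0 -> a / C _ C: inserts after position(s) 1, 7: dapeodogamepuvid
2. o -> e, u -> i / F C0 _: fires at position(s) 5, 13: dapeedogamepivid
3. f -> v, k -> g, s -> z / V _ V: no change
surface: dapeedogamepivid


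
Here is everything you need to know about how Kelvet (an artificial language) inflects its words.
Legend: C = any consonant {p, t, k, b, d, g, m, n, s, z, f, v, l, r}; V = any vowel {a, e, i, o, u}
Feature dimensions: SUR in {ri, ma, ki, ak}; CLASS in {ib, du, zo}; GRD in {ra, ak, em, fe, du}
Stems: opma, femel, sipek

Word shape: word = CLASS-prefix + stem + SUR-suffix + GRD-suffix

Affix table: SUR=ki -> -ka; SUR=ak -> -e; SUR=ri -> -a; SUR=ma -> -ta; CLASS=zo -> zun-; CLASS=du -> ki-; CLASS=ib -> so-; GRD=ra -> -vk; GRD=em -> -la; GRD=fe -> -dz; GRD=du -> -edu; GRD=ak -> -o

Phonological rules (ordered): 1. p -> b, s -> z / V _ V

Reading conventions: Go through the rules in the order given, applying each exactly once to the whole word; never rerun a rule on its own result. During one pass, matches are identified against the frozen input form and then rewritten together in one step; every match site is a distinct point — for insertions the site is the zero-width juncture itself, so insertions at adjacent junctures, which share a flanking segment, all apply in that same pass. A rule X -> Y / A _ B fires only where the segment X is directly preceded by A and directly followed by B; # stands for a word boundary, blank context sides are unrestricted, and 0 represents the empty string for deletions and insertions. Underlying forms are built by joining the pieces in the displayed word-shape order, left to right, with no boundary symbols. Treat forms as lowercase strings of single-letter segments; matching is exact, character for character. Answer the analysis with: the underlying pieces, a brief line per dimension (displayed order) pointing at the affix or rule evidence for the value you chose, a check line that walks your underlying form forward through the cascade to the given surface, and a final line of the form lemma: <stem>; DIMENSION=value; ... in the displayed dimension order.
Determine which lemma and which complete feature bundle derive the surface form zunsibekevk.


underlying: zun-sipek-e-vk
SUR=ak - signalled by the affix -e
CLASS=zo - signalled by the affix zun-
GRD=ra - signalled by the affix -vk
check: zunsipekevk -> zunsibekevk
lemma: sipek; SUR=ak; CLASS=zo; GRD=ra


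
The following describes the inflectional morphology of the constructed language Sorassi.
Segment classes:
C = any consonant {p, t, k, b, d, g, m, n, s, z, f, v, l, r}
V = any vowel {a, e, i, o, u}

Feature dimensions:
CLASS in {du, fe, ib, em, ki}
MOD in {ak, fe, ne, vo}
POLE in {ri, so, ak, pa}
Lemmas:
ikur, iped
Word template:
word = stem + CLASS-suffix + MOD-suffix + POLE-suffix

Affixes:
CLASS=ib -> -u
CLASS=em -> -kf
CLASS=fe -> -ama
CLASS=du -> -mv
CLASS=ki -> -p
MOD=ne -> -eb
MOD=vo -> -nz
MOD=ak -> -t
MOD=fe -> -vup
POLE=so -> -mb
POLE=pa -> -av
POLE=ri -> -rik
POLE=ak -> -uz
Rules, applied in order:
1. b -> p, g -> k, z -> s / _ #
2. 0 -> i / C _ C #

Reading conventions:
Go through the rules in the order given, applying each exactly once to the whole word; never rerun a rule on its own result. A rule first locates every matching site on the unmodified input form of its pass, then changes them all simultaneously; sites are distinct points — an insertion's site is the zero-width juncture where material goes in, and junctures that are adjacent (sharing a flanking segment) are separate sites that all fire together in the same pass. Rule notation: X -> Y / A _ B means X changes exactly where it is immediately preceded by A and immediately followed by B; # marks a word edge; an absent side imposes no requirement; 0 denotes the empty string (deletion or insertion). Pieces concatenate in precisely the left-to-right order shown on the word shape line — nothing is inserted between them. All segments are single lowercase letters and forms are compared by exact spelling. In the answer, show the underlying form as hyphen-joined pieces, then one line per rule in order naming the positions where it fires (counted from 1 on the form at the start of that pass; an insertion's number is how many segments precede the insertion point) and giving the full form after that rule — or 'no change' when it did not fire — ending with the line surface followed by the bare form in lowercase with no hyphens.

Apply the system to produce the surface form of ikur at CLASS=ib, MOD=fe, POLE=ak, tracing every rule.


underlying: ikur-u-vup-uz
1. b -> p, g -> k, z -> s / _ #: fires at position(s) 10: ikuruvupus
2. 0 -> i / C _ C #: no change
surface: ikuruvupus


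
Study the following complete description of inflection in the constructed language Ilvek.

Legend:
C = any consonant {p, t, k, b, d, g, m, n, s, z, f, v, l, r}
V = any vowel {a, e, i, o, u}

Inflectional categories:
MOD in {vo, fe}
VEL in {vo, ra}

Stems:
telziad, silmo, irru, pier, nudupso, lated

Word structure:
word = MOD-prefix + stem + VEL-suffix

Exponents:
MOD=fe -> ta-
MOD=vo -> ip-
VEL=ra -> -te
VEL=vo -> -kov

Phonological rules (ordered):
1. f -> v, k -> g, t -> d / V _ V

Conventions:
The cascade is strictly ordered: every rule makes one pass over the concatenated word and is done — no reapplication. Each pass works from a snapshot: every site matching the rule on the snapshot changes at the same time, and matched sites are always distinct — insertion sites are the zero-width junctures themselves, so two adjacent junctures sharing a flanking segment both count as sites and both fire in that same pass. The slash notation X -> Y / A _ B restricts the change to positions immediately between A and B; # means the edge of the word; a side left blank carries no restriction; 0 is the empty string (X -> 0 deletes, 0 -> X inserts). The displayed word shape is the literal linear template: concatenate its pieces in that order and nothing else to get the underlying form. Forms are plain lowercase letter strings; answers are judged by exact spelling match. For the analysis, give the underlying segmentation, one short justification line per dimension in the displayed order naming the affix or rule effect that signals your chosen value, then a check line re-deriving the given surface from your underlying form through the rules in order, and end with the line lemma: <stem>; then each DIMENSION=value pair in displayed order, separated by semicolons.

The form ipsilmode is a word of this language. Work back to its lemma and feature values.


underlying: ip-silmo-te
MOD=vo - signalled by the affix ip-
VEL=ra - signalled by the affix -te
check: ipsilmote -> ipsilmode
lemma: silmo; MOD=vo; VEL=ra


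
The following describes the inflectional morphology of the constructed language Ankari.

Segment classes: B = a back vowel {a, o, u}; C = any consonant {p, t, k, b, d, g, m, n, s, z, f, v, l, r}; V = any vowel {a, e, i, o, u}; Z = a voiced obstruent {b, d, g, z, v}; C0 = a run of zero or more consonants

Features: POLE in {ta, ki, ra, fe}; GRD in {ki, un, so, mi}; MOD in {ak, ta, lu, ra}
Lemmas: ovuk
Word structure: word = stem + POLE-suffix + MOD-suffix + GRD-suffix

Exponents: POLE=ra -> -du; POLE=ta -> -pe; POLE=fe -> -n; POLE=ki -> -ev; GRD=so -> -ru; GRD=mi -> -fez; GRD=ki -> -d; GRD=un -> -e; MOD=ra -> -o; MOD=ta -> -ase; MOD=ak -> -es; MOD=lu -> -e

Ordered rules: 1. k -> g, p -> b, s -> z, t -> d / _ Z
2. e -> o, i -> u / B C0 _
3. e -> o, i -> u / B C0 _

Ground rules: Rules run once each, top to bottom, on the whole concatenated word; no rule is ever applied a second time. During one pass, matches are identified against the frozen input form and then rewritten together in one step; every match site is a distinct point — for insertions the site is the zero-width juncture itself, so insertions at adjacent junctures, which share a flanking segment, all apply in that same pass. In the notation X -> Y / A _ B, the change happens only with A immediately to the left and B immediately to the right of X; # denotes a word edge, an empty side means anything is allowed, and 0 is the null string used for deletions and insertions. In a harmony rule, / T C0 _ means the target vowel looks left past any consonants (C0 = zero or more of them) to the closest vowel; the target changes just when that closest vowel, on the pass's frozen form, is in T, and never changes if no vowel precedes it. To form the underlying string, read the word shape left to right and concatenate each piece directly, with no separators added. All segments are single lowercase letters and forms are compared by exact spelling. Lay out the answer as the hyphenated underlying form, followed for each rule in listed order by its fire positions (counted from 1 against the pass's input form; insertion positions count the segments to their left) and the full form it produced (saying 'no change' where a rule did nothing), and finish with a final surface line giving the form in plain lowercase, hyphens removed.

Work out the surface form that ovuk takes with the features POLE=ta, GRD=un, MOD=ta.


underlying: ovuk-pe-ase-e
1. k -> g, p -> b, s -> z, t -> d / _ Z: no change
2. e -> o, i -> u / B C0 _: fires at position(s) 6, 9: ovukpoasoe
3. e -> o, i -> u / B C0 _: fires at position(s) 10: ovukpoasoo
surface: ovukpoasoo


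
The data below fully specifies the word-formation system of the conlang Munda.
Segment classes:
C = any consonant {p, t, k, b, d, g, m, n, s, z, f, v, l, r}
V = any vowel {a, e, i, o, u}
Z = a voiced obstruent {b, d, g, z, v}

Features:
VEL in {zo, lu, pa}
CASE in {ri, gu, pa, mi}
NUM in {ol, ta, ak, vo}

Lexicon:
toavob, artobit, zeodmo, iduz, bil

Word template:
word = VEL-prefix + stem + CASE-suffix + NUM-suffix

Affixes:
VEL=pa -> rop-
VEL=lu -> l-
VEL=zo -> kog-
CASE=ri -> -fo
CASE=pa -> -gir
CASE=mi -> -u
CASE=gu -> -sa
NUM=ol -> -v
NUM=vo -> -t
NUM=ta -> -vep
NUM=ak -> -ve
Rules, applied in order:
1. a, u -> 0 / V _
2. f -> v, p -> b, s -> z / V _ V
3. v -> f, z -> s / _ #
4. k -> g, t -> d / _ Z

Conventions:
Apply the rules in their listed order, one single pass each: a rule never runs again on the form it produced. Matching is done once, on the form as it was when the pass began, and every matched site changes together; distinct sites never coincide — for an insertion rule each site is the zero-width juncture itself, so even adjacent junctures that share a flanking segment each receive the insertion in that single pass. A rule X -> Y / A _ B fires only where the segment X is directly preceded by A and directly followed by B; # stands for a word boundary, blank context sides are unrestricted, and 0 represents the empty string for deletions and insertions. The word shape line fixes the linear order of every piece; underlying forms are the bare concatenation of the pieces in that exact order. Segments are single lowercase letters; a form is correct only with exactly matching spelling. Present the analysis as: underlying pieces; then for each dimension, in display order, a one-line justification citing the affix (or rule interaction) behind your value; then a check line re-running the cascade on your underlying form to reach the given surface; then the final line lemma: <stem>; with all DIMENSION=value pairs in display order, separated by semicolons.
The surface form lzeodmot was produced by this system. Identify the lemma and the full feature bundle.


underlying: l-zeodmo-u-t
VEL=lu - signalled by the affix l-
CASE=mi - signalled by the affix -u
NUM=vo - signalled by the affix -t
check: lzeodmout -> lzeodmot -> lzeodmot -> lzeodmot -> lzeodmot
lemma: zeodmo; VEL=lu; CASE=mi; NUM=vo


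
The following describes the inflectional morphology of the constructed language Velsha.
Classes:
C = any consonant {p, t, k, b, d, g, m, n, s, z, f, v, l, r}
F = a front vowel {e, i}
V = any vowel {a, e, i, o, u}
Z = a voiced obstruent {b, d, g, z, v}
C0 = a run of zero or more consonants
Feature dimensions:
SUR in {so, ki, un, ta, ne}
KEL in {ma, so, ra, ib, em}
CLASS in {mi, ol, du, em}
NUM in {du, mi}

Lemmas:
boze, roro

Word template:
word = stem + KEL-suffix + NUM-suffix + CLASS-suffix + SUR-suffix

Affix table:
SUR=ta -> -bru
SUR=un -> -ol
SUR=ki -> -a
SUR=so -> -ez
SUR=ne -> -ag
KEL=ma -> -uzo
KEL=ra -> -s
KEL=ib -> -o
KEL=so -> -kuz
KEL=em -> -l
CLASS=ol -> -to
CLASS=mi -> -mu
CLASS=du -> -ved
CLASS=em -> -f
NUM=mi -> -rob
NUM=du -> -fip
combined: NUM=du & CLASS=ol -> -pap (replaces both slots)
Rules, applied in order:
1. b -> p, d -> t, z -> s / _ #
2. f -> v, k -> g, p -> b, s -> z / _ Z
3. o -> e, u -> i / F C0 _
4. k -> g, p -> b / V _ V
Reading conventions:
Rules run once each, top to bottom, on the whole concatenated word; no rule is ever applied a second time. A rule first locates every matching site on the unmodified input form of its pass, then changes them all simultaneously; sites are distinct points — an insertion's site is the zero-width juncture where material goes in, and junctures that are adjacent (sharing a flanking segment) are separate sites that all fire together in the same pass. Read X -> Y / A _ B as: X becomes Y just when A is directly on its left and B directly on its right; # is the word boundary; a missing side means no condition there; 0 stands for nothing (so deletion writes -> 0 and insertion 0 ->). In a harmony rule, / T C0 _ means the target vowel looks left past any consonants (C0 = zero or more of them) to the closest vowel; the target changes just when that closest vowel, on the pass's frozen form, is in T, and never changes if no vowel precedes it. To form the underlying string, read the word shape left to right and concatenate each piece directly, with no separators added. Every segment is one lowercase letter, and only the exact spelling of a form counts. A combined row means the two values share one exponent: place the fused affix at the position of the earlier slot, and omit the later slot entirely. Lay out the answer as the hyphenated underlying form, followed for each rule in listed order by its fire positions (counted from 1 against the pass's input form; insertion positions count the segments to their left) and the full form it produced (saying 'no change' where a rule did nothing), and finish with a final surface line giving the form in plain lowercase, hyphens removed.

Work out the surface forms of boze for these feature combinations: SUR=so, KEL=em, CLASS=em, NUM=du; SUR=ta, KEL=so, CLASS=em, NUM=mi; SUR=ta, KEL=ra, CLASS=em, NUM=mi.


cell SUR=so, KEL=em, CLASS=em, NUM=du:
underlying: boze-l-fip-f-ez
1. b -> p, d -> t, z -> s / _ #: fires at position(s) 11: bozelfipfes
2. f -> v, k -> g, p -> b, s -> z / _ Z: no change
3. o -> e, u -> i / F C0 _: no change
4. k -> g, p -> b / V _ V: no change
surface: bozelfipfes

cell SUR=ta, KEL=so, CLASS=em, NUM=mi:
underlying: boze-kuz-rob-f-bru
1. b -> p, d -> t, z -> s / _ #: no change
2. f -> v, k -> g, p -> b, s -> z / _ Z: fires at position(s) 11: bozekuzrobvbru
3. o -> e, u -> i / F C0 _: fires at position(s) 6: bozekizrobvbru
4. k -> g, p -> b / V _ V: fires at position(s) 5: bozegizrobvbru
surface: bozegizrobvbru

cell SUR=ta, KEL=ra, CLASS=em, NUM=mi:
underlying: boze-s-rob-f-bru
1. b -> p, d -> t, z -> s / _ #: no change
2. f -> v, k -> g, p -> b, s -> z / _ Z: fires at position(s) 9: bozesrobvbru
3. o -> e, u -> i / F C0 _: fires at position(s) 7: bozesrebvbru
4. k -> g, p -> b / V _ V: no change
surface: bozesrebvbru


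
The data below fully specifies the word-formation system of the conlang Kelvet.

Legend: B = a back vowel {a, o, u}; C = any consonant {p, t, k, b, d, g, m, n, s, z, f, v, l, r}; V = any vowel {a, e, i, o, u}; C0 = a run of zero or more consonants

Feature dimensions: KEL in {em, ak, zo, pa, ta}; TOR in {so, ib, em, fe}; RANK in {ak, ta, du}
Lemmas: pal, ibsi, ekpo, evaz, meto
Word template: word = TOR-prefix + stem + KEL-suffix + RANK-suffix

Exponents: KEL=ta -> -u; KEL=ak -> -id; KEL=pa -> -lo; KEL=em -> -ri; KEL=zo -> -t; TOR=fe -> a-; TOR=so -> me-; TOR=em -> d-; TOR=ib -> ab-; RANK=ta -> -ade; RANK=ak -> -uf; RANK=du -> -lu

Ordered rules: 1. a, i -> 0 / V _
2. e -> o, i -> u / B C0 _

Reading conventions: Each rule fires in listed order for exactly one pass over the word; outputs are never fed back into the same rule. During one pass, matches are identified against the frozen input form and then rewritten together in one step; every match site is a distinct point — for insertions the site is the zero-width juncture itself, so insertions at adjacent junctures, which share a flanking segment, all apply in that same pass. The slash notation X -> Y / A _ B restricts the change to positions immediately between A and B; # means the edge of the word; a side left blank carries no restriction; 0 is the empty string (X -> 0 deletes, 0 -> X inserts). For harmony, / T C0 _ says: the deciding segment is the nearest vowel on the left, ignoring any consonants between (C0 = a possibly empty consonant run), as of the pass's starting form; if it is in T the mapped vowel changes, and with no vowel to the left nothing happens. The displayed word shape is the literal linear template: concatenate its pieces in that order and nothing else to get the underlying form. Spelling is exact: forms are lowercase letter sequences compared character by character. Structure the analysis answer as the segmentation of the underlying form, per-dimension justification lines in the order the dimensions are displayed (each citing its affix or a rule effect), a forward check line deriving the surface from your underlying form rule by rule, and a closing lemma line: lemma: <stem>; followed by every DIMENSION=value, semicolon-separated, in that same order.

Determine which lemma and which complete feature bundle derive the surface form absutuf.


underlying: a-ibsi-t-uf
KEL=zo - signalled by the affix -t
TOR=fe - signalled by the affix a-
RANK=ak - signalled by the affix -uf
check: aibsituf -> absituf -> absutuf
lemma: ibsi; KEL=zo; TOR=fe; RANK=ak
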